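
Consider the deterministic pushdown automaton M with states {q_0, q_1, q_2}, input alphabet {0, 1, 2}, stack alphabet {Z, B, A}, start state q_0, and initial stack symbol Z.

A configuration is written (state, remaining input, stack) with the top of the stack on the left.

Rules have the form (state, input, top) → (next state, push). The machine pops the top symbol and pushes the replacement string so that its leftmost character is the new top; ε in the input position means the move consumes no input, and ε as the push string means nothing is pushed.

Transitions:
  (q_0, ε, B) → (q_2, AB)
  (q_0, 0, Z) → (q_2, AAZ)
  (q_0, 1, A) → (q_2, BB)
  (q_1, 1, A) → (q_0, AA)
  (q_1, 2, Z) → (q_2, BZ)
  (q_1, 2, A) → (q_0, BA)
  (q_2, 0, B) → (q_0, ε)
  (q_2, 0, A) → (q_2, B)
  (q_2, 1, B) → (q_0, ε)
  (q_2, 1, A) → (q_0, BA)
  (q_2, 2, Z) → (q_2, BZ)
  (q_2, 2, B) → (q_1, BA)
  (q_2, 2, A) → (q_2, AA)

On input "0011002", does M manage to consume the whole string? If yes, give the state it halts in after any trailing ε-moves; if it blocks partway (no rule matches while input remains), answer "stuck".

q_1

(q_0, 0011002, Z) ⊢ (q_2, 011002, AAZ) ⊢ (q_2, 11002, BAZ) ⊢ (q_0, 1002, AZ) ⊢ (q_2, 002, BBZ) ⊢ (q_0, 02, BZ) ⊢ (q_2, 02, ABZ) ⊢ (q_2, 2, BBZ) ⊢ (q_1, ε, BABZ)
All input consumed; M is in state q_1.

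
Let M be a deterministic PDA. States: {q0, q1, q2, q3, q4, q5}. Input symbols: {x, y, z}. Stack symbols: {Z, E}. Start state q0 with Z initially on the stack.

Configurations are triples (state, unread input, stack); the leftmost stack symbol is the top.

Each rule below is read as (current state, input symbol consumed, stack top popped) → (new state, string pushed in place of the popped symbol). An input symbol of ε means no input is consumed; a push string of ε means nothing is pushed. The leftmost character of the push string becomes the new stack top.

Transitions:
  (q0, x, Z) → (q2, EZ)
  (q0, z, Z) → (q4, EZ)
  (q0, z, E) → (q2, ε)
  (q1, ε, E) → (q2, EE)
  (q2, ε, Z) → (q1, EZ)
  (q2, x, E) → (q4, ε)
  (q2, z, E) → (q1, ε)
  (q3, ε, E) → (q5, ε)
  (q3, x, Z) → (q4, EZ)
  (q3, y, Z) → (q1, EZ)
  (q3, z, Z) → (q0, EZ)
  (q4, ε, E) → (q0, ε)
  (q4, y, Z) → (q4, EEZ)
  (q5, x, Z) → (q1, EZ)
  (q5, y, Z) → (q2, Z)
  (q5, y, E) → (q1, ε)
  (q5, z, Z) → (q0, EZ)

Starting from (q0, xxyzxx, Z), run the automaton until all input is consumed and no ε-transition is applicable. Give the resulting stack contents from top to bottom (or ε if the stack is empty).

EZ

(q0, xxyzxx, Z)
  read x, top Z: go to q2, push EZ → (q2, xyzxx, EZ)
  read x, top E: go to q4, push ε → (q4, yzxx, Z)
  read y, top Z: go to q4, push EEZ → (q4, zxx, EEZ)
  ε-move, top E: go to q0, push ε → (q0, zxx, EZ)
  read z, top E: go to q2, push ε → (q2, xx, Z)
  ε-move, top Z: go to q1, push EZ → (q1, xx, EZ)
  ε-move, top E: go to q2, push EE → (q2, xx, EEZ)
  read x, top E: go to q4, push ε → (q4, x, EZ)
  ε-move, top E: go to q0, push ε → (q0, x, Z)
  read x, top Z: go to q2, push EZ → (q2, ε, EZ)
All input consumed in state q2 with stack EZ.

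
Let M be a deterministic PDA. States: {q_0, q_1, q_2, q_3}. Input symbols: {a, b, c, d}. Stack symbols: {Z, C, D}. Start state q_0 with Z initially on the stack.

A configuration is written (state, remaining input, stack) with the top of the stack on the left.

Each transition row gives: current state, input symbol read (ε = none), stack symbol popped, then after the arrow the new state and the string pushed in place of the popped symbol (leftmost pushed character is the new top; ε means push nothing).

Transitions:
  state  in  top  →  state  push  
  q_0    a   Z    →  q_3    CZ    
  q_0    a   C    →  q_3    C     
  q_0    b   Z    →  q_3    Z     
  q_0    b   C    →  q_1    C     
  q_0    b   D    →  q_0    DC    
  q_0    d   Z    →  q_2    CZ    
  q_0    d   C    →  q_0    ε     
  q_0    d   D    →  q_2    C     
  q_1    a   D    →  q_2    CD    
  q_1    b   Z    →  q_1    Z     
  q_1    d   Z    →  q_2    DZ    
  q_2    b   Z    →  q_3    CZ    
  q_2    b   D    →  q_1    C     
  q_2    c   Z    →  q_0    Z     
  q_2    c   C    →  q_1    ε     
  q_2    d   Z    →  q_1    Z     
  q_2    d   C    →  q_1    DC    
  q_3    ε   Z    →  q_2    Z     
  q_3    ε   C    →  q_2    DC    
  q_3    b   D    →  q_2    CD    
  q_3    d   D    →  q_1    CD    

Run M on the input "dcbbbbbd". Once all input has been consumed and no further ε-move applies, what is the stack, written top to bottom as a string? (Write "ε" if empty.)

(q_0, dcbbbbbd, Z)
  read d, top Z: go to q_2, push CZ → (q_2, cbbbbbd, CZ)
  read c, top C: go to q_1, push ε → (q_1, bbbbbd, Z)
  read b, top Z: go to q_1, push Z → (q_1, bbbbd, Z)
  read b, top Z: go to q_1, push Z → (q_1, bbbd, Z)
  read b, top Z: go to q_1, push Z → (q_1, bbd, Z)
  read b, top Z: go to q_1, push Z → (q_1, bd, Z)
  read b, top Z: go to q_1, push Z → (q_1, d, Z)
  read d, top Z: go to q_2, push DZ → (q_2, ε, DZ)
All input consumed in state q_2 with stack DZ.

DZ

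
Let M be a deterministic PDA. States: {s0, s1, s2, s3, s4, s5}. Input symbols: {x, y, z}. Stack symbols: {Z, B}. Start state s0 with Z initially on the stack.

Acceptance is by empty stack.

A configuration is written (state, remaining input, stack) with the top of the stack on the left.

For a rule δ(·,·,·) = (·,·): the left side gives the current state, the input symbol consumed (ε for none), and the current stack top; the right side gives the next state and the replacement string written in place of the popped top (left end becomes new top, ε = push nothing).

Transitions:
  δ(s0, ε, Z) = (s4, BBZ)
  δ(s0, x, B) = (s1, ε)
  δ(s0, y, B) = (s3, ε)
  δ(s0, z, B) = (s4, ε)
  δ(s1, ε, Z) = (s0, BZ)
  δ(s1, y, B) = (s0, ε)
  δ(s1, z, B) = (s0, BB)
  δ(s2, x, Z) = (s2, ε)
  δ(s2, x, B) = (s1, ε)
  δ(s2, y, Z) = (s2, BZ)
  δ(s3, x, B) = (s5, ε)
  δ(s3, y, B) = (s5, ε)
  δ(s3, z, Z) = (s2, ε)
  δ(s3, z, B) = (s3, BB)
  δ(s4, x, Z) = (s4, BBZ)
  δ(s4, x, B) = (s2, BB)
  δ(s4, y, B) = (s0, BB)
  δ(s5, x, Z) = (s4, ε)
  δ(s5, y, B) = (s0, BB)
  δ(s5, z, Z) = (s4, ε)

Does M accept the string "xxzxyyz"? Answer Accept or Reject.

(s0, xxzxyyz, Z)
  ε-move, top Z: go to s4, push BBZ → (s4, xxzxyyz, BBZ)
  read x, top B: go to s2, push BB → (s2, xzxyyz, BBBZ)
  read x, top B: go to s1, push ε → (s1, zxyyz, BBZ)
  read z, top B: go to s0, push BB → (s0, xyyz, BBBZ)
  read x, top B: go to s1, push ε → (s1, yyz, BBZ)
  read y, top B: go to s0, push ε → (s0, yz, BZ)
  read y, top B: go to s3, push ε → (s3, z, Z)
  read z, top Z: go to s2, push ε → (s2, ε, ε)
All input consumed and the stack is empty.

Accept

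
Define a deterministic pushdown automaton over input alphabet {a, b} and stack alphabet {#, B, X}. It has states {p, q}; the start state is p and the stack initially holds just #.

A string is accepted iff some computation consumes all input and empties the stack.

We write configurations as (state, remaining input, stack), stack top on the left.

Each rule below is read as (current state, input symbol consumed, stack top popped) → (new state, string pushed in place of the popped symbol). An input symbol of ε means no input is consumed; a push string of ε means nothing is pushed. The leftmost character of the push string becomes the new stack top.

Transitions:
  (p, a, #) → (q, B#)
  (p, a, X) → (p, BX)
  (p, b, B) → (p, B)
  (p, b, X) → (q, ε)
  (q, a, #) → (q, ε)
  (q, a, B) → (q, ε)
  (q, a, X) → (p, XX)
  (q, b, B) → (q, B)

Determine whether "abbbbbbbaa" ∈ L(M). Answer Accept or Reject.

(p, abbbbbbbaa, #)
  read a, top #: go to q, push B# → (q, bbbbbbbaa, B#)
  read b, top B: go to q, push B → (q, bbbbbbaa, B#)
  read b, top B: go to q, push B → (q, bbbbbaa, B#)
  read b, top B: go to q, push B → (q, bbbbaa, B#)
  read b, top B: go to q, push B → (q, bbbaa, B#)
  read b, top B: go to q, push B → (q, bbaa, B#)
  read b, top B: go to q, push B → (q, baa, B#)
  read b, top B: go to q, push B → (q, aa, B#)
  read a, top B: go to q, push ε → (q, a, #)
  read a, top #: go to q, push ε → (q, ε, ε)
All input consumed and the stack is empty.

Accept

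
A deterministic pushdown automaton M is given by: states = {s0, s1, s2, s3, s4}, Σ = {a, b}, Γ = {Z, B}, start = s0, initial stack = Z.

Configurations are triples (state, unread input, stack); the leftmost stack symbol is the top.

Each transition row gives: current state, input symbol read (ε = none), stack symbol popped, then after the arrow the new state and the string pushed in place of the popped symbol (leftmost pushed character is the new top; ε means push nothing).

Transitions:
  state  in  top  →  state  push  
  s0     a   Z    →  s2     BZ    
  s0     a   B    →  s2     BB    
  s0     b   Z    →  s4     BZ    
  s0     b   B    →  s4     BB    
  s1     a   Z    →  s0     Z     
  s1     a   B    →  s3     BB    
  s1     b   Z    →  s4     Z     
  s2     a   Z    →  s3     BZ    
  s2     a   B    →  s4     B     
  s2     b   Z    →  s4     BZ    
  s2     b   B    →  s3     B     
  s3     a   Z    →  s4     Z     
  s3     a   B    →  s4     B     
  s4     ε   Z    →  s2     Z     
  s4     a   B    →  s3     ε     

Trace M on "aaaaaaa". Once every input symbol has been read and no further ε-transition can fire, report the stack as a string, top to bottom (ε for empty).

(s0, aaaaaaa, Z) ⊢ (s2, aaaaaa, BZ) ⊢ (s4, aaaaa, BZ) ⊢ (s3, aaaa, Z) ⊢ (s4, aaa, Z) ⊢ (s2, aaa, Z) ⊢ (s3, aa, BZ) ⊢ (s4, a, BZ) ⊢ (s3, ε, Z)
All input consumed in state s3 with stack Z.

Z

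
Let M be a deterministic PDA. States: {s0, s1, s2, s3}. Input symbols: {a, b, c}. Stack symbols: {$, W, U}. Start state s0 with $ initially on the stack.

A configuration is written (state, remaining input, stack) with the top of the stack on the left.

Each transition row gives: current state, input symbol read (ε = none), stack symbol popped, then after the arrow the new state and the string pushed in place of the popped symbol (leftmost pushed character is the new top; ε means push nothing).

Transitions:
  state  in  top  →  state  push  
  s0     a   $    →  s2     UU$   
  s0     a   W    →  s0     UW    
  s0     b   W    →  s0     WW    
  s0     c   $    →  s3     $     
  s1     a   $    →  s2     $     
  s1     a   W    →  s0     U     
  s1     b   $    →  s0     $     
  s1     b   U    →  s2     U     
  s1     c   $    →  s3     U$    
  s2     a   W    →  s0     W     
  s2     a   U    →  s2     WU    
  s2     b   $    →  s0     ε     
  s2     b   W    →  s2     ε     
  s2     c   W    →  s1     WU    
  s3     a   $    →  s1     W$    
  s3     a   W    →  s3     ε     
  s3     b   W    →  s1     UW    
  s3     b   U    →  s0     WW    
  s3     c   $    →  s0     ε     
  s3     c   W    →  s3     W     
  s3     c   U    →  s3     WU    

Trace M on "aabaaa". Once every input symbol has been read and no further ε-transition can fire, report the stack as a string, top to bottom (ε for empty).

(s0, aabaaa, $)
  read a, top $: go to s2, push UU$ → (s2, abaaa, UU$)
  read a, top U: go to s2, push WU → (s2, baaa, WUU$)
  read b, top W: go to s2, push ε → (s2, aaa, UU$)
  read a, top U: go to s2, push WU → (s2, aa, WUU$)
  read a, top W: go to s0, push W → (s0, a, WUU$)
  read a, top W: go to s0, push UW → (s0, ε, UWUU$)
All input consumed in state s0 with stack UWUU$.

UWUU$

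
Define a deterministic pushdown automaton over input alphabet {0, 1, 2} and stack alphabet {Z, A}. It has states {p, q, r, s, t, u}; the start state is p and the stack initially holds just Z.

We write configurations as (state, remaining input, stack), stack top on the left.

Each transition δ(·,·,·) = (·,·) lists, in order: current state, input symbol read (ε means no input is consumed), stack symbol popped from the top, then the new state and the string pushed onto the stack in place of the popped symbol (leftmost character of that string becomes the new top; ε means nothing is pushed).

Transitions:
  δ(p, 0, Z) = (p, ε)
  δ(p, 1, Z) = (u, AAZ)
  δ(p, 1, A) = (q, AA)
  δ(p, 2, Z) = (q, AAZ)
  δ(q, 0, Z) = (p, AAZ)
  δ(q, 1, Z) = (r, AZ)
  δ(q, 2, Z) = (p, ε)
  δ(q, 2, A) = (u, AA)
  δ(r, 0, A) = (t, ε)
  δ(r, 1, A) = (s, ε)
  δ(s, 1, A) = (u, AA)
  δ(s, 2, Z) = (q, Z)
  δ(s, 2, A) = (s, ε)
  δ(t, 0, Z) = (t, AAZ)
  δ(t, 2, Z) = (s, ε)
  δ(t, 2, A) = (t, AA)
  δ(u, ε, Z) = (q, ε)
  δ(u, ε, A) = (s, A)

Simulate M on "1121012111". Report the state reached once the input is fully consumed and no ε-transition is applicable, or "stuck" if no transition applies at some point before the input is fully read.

(p, 1121012111, Z) ⊢ (u, 121012111, AAZ) ⊢ (s, 121012111, AAZ) ⊢ (u, 21012111, AAAZ) ⊢ (s, 21012111, AAAZ) ⊢ (s, 1012111, AAZ) ⊢ (u, 012111, AAAZ) ⊢ (s, 012111, AAAZ)
No transition for (s, 0, top A); M blocks with input 012111 remaining.

stuck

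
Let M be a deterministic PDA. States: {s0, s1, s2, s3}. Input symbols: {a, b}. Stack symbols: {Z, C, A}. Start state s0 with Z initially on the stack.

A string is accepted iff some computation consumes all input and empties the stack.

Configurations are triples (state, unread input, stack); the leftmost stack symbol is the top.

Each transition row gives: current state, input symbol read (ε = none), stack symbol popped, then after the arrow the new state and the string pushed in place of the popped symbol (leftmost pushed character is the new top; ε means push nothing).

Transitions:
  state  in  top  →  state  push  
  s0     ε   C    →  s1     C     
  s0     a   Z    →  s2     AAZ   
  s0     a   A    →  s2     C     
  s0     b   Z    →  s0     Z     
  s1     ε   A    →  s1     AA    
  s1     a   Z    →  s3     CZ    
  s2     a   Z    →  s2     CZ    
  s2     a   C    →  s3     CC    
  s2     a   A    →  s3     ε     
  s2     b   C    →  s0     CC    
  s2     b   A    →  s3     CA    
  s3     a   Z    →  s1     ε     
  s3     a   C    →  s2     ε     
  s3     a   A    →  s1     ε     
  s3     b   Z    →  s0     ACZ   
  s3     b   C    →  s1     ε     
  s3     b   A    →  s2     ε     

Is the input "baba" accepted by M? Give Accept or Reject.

(s0, baba, Z) ⊢ (s0, aba, Z) ⊢ (s2, ba, AAZ) ⊢ (s3, a, CAAZ) ⊢ (s2, ε, AAZ)
All input consumed; stack is AAZ, not empty, and no further ε-move applies.

Reject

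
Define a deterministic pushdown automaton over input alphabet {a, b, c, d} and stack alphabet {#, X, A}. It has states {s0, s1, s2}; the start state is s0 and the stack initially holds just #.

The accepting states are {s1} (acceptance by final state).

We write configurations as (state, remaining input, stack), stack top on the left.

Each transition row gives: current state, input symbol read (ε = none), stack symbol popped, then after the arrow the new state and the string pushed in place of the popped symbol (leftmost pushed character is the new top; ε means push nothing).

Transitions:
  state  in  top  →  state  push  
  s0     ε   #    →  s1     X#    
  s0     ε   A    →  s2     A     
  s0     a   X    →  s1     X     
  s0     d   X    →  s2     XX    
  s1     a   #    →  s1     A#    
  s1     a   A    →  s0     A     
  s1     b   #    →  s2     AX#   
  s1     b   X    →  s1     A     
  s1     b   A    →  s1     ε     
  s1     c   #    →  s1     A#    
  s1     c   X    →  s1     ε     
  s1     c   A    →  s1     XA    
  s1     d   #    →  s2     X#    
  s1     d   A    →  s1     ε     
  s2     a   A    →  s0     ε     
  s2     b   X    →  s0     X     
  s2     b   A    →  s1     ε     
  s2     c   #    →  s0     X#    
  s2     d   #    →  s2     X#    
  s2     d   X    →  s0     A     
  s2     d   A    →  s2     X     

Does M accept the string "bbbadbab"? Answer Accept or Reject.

(s0, bbbadbab, #)
  ε-move, top #: go to s1, push X# → (s1, bbbadbab, X#)
  read b, top X: go to s1, push A → (s1, bbadbab, A#)
  read b, top A: go to s1, push ε → (s1, badbab, #)
  read b, top #: go to s2, push AX# → (s2, adbab, AX#)
  read a, top A: go to s0, push ε → (s0, dbab, X#)
  read d, top X: go to s2, push XX → (s2, bab, XX#)
  read b, top X: go to s0, push X → (s0, ab, XX#)
  read a, top X: go to s1, push X → (s1, b, XX#)
  read b, top X: go to s1, push A → (s1, ε, AX#)
All input consumed; state s1 ∈ F.

Accept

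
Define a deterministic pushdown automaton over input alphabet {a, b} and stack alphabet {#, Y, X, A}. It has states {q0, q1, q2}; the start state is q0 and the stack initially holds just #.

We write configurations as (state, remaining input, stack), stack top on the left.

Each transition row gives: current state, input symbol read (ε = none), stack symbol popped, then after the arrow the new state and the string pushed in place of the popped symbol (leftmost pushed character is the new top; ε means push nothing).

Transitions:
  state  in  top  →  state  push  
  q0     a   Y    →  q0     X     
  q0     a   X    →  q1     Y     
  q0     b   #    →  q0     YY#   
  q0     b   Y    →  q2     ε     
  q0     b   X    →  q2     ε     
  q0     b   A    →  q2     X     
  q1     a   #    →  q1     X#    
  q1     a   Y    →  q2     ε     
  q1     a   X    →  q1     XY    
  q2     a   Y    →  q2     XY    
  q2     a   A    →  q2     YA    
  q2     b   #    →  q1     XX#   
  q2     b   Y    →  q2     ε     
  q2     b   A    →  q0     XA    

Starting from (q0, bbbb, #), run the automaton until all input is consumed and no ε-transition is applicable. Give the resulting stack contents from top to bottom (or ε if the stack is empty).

(q0, bbbb, #)
  read b, top #: go to q0, push YY# → (q0, bbb, YY#)
  read b, top Y: go to q2, push ε → (q2, bb, Y#)
  read b, top Y: go to q2, push ε → (q2, b, #)
  read b, top #: go to q1, push XX# → (q1, ε, XX#)
All input consumed in state q1 with stack XX#.

XX#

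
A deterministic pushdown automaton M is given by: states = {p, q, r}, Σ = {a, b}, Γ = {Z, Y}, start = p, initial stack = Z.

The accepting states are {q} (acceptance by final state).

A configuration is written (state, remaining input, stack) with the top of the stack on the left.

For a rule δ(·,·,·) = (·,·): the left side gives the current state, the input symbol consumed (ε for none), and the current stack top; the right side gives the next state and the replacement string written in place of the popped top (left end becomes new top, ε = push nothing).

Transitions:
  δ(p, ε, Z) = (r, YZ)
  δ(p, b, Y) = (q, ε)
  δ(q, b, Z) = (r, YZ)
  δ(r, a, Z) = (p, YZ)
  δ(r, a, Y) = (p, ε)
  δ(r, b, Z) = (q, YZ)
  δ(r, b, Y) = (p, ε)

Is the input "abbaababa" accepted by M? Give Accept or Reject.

Reject

(p, abbaababa, Z)
  ε-move, top Z: go to r, push YZ → (r, abbaababa, YZ)
  read a, top Y: go to p, push ε → (p, bbaababa, Z)
  ε-move, top Z: go to r, push YZ → (r, bbaababa, YZ)
  read b, top Y: go to p, push ε → (p, baababa, Z)
  ε-move, top Z: go to r, push YZ → (r, baababa, YZ)
  read b, top Y: go to p, push ε → (p, aababa, Z)
  ε-move, top Z: go to r, push YZ → (r, aababa, YZ)
  read a, top Y: go to p, push ε → (p, ababa, Z)
  ε-move, top Z: go to r, push YZ → (r, ababa, YZ)
  read a, top Y: go to p, push ε → (p, baba, Z)
  ε-move, top Z: go to r, push YZ → (r, baba, YZ)
  read b, top Y: go to p, push ε → (p, aba, Z)
  ε-move, top Z: go to r, push YZ → (r, aba, YZ)
  read a, top Y: go to p, push ε → (p, ba, Z)
  ε-move, top Z: go to r, push YZ → (r, ba, YZ)
  read b, top Y: go to p, push ε → (p, a, Z)
  ε-move, top Z: go to r, push YZ → (r, a, YZ)
  read a, top Y: go to p, push ε → (p, ε, Z)
  ε-move, top Z: go to r, push YZ → (r, ε, YZ)
All input consumed; state r ∉ F and no further ε-move applies.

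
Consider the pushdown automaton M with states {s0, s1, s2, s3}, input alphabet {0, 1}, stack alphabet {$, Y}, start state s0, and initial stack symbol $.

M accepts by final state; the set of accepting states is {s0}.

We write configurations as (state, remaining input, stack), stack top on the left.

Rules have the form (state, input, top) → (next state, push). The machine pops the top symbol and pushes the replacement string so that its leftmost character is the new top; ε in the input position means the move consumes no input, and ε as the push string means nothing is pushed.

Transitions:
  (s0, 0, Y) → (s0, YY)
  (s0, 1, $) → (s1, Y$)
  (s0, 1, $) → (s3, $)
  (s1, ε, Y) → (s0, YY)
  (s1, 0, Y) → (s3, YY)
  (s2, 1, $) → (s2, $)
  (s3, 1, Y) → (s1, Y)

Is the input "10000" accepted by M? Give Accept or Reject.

One accepting computation: (s0, 10000, $) ⊢ (s1, 0000, Y$) ⊢ (s0, 0000, YY$) ⊢ (s0, 000, YYY$) ⊢ (s0, 00, YYYY$) ⊢ (s0, 0, YYYYY$) ⊢ (s0, ε, YYYYYY$)
All input consumed and state s0 ∈ F.

Accept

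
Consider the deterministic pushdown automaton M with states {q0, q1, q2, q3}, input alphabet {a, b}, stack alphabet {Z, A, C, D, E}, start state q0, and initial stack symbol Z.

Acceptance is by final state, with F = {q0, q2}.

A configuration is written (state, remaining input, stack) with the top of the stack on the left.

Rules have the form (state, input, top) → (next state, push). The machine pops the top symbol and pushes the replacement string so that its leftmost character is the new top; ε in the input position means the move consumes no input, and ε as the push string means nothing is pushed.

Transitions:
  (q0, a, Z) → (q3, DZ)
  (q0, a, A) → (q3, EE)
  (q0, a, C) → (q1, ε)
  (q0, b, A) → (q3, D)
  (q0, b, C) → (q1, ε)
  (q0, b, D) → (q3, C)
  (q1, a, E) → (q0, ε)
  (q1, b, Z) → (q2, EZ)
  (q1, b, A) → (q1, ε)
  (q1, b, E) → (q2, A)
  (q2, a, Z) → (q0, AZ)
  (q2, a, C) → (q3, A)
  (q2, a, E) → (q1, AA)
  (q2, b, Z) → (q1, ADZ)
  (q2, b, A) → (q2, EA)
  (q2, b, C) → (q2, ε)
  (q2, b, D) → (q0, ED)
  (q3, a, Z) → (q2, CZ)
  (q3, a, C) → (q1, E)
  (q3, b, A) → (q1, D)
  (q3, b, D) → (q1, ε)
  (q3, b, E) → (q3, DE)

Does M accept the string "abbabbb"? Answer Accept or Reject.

Accept

(q0, abbabbb, Z)
  read a, top Z: go to q3, push DZ → (q3, bbabbb, DZ)
  read b, top D: go to q1, push ε → (q1, babbb, Z)
  read b, top Z: go to q2, push EZ → (q2, abbb, EZ)
  read a, top E: go to q1, push AA → (q1, bbb, AAZ)
  read b, top A: go to q1, push ε → (q1, bb, AZ)
  read b, top A: go to q1, push ε → (q1, b, Z)
  read b, top Z: go to q2, push EZ → (q2, ε, EZ)
All input consumed; state q2 ∈ F.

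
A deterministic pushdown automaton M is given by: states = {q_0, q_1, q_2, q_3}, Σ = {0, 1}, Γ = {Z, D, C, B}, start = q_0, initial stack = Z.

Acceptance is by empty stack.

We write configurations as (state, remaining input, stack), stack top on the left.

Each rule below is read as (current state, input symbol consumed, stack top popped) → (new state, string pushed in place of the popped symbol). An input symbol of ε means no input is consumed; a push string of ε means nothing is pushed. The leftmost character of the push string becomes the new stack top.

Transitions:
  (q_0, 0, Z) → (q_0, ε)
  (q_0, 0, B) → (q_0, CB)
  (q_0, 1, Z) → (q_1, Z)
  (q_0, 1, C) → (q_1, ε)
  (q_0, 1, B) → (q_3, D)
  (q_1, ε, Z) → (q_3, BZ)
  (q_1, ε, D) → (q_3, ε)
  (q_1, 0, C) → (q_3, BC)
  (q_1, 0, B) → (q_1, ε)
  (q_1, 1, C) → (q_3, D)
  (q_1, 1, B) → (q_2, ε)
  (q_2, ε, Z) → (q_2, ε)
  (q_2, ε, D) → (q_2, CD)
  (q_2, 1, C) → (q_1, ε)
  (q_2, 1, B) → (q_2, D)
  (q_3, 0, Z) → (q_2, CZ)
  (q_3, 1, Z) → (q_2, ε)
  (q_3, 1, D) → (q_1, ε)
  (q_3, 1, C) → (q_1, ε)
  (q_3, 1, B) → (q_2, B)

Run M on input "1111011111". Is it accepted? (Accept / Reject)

(q_0, 1111011111, Z)
  read 1, top Z: go to q_1, push Z → (q_1, 111011111, Z)
  ε-move, top Z: go to q_3, push BZ → (q_3, 111011111, BZ)
  read 1, top B: go to q_2, push B → (q_2, 11011111, BZ)
  read 1, top B: go to q_2, push D → (q_2, 1011111, DZ)
  ε-move, top D: go to q_2, push CD → (q_2, 1011111, CDZ)
  read 1, top C: go to q_1, push ε → (q_1, 011111, DZ)
  ε-move, top D: go to q_3, push ε → (q_3, 011111, Z)
  read 0, top Z: go to q_2, push CZ → (q_2, 11111, CZ)
  read 1, top C: go to q_1, push ε → (q_1, 1111, Z)
  ε-move, top Z: go to q_3, push BZ → (q_3, 1111, BZ)
  read 1, top B: go to q_2, push B → (q_2, 111, BZ)
  read 1, top B: go to q_2, push D → (q_2, 11, DZ)
  ε-move, top D: go to q_2, push CD → (q_2, 11, CDZ)
  read 1, top C: go to q_1, push ε → (q_1, 1, DZ)
  ε-move, top D: go to q_3, push ε → (q_3, 1, Z)
  read 1, top Z: go to q_2, push ε → (q_2, ε, ε)
All input consumed and the stack is empty.

Accept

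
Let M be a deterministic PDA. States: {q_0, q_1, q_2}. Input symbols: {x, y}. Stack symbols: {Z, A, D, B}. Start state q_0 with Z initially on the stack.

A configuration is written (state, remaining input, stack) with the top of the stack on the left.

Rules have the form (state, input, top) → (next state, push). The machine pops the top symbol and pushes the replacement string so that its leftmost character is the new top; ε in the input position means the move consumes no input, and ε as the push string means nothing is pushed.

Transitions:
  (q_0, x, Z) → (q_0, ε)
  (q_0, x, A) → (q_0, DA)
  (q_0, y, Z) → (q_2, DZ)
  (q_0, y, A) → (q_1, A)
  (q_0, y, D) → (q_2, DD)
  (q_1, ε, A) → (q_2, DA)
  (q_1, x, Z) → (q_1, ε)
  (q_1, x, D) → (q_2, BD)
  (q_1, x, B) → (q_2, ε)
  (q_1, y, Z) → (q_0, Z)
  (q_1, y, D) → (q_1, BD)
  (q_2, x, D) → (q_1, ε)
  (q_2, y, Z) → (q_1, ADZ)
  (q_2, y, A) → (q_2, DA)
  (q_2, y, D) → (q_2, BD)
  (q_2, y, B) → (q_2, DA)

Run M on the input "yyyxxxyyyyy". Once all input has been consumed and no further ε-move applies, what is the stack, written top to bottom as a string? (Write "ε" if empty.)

(q_0, yyyxxxyyyyy, Z)
  read y, top Z: go to q_2, push DZ → (q_2, yyxxxyyyyy, DZ)
  read y, top D: go to q_2, push BD → (q_2, yxxxyyyyy, BDZ)
  read y, top B: go to q_2, push DA → (q_2, xxxyyyyy, DADZ)
  read x, top D: go to q_1, push ε → (q_1, xxyyyyy, ADZ)
  ε-move, top A: go to q_2, push DA → (q_2, xxyyyyy, DADZ)
  read x, top D: go to q_1, push ε → (q_1, xyyyyy, ADZ)
  ε-move, top A: go to q_2, push DA → (q_2, xyyyyy, DADZ)
  read x, top D: go to q_1, push ε → (q_1, yyyyy, ADZ)
  ε-move, top A: go to q_2, push DA → (q_2, yyyyy, DADZ)
  read y, top D: go to q_2, push BD → (q_2, yyyy, BDADZ)
  read y, top B: go to q_2, push DA → (q_2, yyy, DADADZ)
  read y, top D: go to q_2, push BD → (q_2, yy, BDADADZ)
  read y, top B: go to q_2, push DA → (q_2, y, DADADADZ)
  read y, top D: go to q_2, push BD → (q_2, ε, BDADADADZ)
All input consumed in state q_2 with stack BDADADADZ.

BDADADADZ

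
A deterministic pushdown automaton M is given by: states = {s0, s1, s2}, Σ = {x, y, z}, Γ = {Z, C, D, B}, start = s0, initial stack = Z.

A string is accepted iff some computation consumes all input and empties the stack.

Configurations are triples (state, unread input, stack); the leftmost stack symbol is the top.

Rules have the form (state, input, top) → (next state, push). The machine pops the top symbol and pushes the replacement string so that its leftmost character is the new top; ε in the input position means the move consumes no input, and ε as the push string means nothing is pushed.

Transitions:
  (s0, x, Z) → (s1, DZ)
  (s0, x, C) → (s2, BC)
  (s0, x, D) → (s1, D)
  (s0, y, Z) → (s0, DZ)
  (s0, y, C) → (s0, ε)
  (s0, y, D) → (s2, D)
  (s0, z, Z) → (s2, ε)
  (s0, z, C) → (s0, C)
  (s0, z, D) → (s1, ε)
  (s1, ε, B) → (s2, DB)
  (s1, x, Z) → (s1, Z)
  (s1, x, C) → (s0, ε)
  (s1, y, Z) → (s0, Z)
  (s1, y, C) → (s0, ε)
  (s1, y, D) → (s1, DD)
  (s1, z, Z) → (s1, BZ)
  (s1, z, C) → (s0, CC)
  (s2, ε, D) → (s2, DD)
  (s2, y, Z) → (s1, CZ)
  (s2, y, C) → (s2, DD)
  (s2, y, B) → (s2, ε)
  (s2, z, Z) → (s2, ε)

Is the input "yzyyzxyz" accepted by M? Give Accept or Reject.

(s0, yzyyzxyz, Z)
  read y, top Z: go to s0, push DZ → (s0, zyyzxyz, DZ)
  read z, top D: go to s1, push ε → (s1, yyzxyz, Z)
  read y, top Z: go to s0, push Z → (s0, yzxyz, Z)
  read y, top Z: go to s0, push DZ → (s0, zxyz, DZ)
  read z, top D: go to s1, push ε → (s1, xyz, Z)
  read x, top Z: go to s1, push Z → (s1, yz, Z)
  read y, top Z: go to s0, push Z → (s0, z, Z)
  read z, top Z: go to s2, push ε → (s2, ε, ε)
All input consumed and the stack is empty.

Accept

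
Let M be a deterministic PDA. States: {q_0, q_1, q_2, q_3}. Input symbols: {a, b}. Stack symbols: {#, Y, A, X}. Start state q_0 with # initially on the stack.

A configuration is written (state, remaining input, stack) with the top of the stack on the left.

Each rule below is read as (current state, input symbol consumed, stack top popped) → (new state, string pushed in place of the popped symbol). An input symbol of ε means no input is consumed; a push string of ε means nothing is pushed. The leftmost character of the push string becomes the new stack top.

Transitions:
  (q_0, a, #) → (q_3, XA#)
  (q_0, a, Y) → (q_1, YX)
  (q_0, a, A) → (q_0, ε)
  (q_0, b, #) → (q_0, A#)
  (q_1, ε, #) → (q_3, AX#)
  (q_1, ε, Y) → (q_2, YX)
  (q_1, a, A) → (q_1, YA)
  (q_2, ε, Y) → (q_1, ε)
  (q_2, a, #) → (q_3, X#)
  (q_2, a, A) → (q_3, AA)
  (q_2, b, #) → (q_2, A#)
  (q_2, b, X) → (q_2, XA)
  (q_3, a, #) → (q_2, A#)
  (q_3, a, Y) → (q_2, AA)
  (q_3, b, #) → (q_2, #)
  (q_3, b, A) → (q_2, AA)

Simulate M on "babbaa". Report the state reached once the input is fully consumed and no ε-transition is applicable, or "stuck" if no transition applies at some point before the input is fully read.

(q_0, babbaa, #)
  read b, top #: go to q_0, push A# → (q_0, abbaa, A#)
  read a, top A: go to q_0, push ε → (q_0, bbaa, #)
  read b, top #: go to q_0, push A# → (q_0, baa, A#)
No transition for (q_0, b, top A); M blocks with input baa remaining.

stuck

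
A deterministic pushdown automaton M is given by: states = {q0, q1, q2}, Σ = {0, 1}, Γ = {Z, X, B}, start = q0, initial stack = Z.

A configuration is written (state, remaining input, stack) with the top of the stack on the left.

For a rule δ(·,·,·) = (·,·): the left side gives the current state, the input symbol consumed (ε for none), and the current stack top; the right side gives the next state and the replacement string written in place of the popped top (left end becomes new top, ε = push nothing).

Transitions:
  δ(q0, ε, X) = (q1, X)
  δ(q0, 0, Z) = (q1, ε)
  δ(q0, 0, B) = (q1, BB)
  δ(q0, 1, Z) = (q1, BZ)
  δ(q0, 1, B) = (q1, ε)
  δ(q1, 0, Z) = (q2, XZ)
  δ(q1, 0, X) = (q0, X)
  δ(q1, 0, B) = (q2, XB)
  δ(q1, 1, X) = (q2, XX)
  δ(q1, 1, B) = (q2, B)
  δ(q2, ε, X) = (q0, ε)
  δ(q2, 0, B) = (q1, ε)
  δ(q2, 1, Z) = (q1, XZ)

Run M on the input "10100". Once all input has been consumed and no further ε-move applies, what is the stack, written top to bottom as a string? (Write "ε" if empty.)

(q0, 10100, Z)
  read 1, top Z: go to q1, push BZ → (q1, 0100, BZ)
  read 0, top B: go to q2, push XB → (q2, 100, XBZ)
  ε-move, top X: go to q0, push ε → (q0, 100, BZ)
  read 1, top B: go to q1, push ε → (q1, 00, Z)
  read 0, top Z: go to q2, push XZ → (q2, 0, XZ)
  ε-move, top X: go to q0, push ε → (q0, 0, Z)
  read 0, top Z: go to q1, push ε → (q1, ε, ε)
All input consumed in state q1 with stack ε.

ε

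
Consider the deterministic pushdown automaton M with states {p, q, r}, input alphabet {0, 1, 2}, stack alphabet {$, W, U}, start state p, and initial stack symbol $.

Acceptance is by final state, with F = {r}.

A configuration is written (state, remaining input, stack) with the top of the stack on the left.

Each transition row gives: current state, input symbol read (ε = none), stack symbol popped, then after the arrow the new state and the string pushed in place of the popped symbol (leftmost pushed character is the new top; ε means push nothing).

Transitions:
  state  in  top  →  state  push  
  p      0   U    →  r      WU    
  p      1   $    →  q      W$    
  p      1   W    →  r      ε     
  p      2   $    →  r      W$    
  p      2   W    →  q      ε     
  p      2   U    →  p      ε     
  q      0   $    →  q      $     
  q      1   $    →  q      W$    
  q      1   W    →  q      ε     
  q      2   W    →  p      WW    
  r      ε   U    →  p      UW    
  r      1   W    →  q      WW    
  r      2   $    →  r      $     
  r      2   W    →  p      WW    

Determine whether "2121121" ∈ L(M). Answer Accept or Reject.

Accept

(p, 2121121, $)
  read 2, top $: go to r, push W$ → (r, 121121, W$)
  read 1, top W: go to q, push WW → (q, 21121, WW$)
  read 2, top W: go to p, push WW → (p, 1121, WWW$)
  read 1, top W: go to r, push ε → (r, 121, WW$)
  read 1, top W: go to q, push WW → (q, 21, WWW$)
  read 2, top W: go to p, push WW → (p, 1, WWWW$)
  read 1, top W: go to r, push ε → (r, ε, WWW$)
All input consumed; state r ∈ F.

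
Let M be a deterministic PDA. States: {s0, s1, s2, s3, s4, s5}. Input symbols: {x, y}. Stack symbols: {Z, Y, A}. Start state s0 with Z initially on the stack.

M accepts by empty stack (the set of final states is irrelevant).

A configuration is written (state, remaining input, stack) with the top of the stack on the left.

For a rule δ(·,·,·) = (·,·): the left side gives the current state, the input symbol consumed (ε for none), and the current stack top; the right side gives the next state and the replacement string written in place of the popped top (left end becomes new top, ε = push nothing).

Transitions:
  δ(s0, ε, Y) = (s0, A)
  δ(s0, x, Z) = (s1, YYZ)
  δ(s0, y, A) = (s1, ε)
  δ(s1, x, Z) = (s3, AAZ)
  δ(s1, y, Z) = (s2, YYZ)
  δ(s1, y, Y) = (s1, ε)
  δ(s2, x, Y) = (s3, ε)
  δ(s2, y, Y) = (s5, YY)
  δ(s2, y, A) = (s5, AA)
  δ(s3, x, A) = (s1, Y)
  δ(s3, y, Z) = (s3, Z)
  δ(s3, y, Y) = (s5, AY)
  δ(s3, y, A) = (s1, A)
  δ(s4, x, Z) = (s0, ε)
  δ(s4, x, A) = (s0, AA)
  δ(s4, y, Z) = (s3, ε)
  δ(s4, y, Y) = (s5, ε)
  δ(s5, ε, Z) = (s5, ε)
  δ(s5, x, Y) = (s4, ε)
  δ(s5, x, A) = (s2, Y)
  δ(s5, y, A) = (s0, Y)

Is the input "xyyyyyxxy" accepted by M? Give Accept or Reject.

(s0, xyyyyyxxy, Z)
  read x, top Z: go to s1, push YYZ → (s1, yyyyyxxy, YYZ)
  read y, top Y: go to s1, push ε → (s1, yyyyxxy, YZ)
  read y, top Y: go to s1, push ε → (s1, yyyxxy, Z)
  read y, top Z: go to s2, push YYZ → (s2, yyxxy, YYZ)
  read y, top Y: go to s5, push YY → (s5, yxxy, YYYZ)
No transition applies at (s5, yxxy, YYYZ); input not fully consumed.

Reject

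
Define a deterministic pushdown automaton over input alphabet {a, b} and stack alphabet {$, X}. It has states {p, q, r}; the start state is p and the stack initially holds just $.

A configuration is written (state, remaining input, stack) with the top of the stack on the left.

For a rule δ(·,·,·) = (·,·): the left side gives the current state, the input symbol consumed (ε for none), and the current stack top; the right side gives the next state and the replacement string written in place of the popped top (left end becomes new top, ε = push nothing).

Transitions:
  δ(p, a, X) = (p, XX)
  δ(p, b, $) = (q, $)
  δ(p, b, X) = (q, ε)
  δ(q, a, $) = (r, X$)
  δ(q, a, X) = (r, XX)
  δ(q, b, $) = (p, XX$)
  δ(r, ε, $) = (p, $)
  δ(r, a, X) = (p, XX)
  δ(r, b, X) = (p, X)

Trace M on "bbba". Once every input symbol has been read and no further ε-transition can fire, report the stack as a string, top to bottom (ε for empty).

XX$

(p, bbba, $)
  read b, top $: go to q, push $ → (q, bba, $)
  read b, top $: go to p, push XX$ → (p, ba, XX$)
  read b, top X: go to q, push ε → (q, a, X$)
  read a, top X: go to r, push XX → (r, ε, XX$)
All input consumed in state r with stack XX$.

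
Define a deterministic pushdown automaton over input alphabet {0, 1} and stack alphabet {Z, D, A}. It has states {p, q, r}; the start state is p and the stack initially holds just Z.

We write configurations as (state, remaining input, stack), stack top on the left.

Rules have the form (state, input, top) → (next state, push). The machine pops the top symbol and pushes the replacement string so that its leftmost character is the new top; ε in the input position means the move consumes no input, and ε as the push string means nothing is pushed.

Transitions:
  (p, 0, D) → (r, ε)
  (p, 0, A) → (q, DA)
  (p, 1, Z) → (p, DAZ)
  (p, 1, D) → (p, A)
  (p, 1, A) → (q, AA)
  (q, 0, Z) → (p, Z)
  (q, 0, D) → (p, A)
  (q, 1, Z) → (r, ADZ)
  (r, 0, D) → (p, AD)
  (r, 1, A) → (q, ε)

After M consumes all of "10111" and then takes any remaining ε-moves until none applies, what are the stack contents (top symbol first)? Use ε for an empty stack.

(p, 10111, Z) ⊢ (p, 0111, DAZ) ⊢ (r, 111, AZ) ⊢ (q, 11, Z) ⊢ (r, 1, ADZ) ⊢ (q, ε, DZ)
All input consumed in state q with stack DZ.

DZ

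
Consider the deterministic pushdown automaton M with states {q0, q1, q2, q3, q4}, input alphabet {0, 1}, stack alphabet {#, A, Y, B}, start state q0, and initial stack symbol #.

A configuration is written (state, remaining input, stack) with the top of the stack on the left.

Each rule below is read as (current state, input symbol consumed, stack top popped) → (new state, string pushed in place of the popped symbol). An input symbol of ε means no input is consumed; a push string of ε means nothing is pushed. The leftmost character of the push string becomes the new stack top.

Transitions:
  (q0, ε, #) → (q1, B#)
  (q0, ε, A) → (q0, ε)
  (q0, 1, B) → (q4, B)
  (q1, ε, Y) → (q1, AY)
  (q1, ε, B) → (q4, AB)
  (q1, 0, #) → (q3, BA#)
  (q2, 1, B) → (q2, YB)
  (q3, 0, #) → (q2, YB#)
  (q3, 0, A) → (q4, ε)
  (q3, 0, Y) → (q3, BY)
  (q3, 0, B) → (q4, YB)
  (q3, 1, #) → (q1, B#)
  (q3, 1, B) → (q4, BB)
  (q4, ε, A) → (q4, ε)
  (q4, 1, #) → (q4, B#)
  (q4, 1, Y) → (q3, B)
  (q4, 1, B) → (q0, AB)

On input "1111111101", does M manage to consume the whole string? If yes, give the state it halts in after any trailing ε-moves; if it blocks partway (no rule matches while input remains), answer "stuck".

stuck

(q0, 1111111101, #)
  ε-move, top #: go to q1, push B# → (q1, 1111111101, B#)
  ε-move, top B: go to q4, push AB → (q4, 1111111101, AB#)
  ε-move, top A: go to q4, push ε → (q4, 1111111101, B#)
  read 1, top B: go to q0, push AB → (q0, 111111101, AB#)
  ε-move, top A: go to q0, push ε → (q0, 111111101, B#)
  read 1, top B: go to q4, push B → (q4, 11111101, B#)
  read 1, top B: go to q0, push AB → (q0, 1111101, AB#)
  ε-move, top A: go to q0, push ε → (q0, 1111101, B#)
  read 1, top B: go to q4, push B → (q4, 111101, B#)
  read 1, top B: go to q0, push AB → (q0, 11101, AB#)
  ε-move, top A: go to q0, push ε → (q0, 11101, B#)
  read 1, top B: go to q4, push B → (q4, 1101, B#)
  read 1, top B: go to q0, push AB → (q0, 101, AB#)
  ε-move, top A: go to q0, push ε → (q0, 101, B#)
  read 1, top B: go to q4, push B → (q4, 01, B#)
No transition for (q4, 0, top B); M blocks with input 01 remaining.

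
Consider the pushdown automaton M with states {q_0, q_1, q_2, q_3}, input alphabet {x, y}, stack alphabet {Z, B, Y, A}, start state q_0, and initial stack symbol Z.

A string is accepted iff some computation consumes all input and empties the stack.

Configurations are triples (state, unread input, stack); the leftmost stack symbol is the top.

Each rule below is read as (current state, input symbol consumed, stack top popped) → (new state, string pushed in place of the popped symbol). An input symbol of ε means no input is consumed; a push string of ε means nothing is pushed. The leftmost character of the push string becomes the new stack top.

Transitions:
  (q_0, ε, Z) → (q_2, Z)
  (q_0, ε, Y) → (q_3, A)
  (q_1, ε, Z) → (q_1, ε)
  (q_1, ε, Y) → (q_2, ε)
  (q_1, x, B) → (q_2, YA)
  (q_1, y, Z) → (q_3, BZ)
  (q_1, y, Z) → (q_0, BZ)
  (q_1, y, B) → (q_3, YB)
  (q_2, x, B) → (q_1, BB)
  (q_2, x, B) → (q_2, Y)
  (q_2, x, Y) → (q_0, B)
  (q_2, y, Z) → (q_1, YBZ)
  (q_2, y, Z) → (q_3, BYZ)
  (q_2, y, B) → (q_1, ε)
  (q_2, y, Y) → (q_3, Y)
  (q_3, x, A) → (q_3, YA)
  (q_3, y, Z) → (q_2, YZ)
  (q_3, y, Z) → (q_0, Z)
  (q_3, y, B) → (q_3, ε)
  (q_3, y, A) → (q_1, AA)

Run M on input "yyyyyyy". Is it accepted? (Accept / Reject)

Accept

One accepting computation: (q_0, yyyyyyy, Z) ⊢ (q_2, yyyyyyy, Z) ⊢ (q_1, yyyyyy, YBZ) ⊢ (q_2, yyyyyy, BZ) ⊢ (q_1, yyyyy, Z) ⊢ (q_3, yyyy, BZ) ⊢ (q_3, yyy, Z) ⊢ (q_0, yy, Z) ⊢ (q_2, yy, Z) ⊢ (q_1, y, YBZ) ⊢ (q_2, y, BZ) ⊢ (q_1, ε, Z) ⊢ (q_1, ε, ε)
All input consumed and the stack is empty.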